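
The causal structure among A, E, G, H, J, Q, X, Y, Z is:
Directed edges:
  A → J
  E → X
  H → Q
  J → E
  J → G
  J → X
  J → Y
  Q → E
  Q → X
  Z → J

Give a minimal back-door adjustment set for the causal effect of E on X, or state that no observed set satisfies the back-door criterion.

desc(E)\{E}={X}; candidates ⊆ {A,G,H,J,Q,Y,Z}.
size 0: {}; under {} E still reaches {A,G,H,J,Q,X,Y,Z} ∋ X.
size 1: {A}, {G}, {H} …(+4); under {A} E still reaches {G,H,J,Q,X,Y,Z} ∋ X.
{J,Q}: E⊥X given {J,Q} in G with E→· removed — back-door holds.

E→X: minimal back-door set {J, Q}.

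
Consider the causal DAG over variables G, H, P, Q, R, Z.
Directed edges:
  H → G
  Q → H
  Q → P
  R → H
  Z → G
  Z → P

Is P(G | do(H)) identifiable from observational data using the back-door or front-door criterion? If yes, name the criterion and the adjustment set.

P(G|do(H)): backdoor, adjust for ∅.

desc(H)\{H}={G}; candidates ⊆ {P,Q,R,Z}.
∅: H⊥G given ∅ in G with H→· removed — back-door holds.
P(G|do(H)) = P(G|H) — no adjustment needed.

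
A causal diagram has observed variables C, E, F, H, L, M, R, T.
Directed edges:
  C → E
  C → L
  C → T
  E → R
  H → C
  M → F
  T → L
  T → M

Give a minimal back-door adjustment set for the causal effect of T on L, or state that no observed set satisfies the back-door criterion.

T→L: minimal back-door set {C}.

desc(T)\{T}={F,L,M}; candidates ⊆ {C,E,H,R}.
size 0: {}; under {} T still reaches {C,E,H,L,R} ∋ L.
{C}: T⊥L given {C} in G with T→· removed — back-door holds.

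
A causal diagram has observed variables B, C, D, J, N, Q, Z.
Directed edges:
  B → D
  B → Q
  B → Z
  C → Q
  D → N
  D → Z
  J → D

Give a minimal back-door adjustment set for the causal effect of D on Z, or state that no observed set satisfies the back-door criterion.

desc(D)\{D}={N,Z}; candidates ⊆ {B,C,J,Q}.
size 0: {}; under {} D still reaches {B,J,Q,Z} ∋ Z.
{B}: D⊥Z given {B} in G with D→· removed — back-door holds.

D→Z: minimal back-door set {B}.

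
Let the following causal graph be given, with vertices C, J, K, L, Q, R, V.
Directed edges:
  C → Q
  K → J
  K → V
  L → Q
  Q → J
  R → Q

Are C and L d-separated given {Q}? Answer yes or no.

Bayes-Ball from C | {Q} reaches {L,R}.
L ∈ reach(C|{Q}) ⇒ C ⊥̸ L | {Q}.

No — C and L are d-connected given {Q}.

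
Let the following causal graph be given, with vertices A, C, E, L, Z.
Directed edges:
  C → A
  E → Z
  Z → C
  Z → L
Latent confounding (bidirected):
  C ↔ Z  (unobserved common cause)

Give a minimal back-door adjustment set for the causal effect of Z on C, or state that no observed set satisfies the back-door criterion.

desc(Z)\{Z}={A,C,L}; candidates ⊆ {E}.
Z↔C: latent back-door arc(s) into Z.
size 0: {}; under {} Z still reaches {A,C,E} ∋ C.
size 1: {E}; under {E} Z still reaches {A,C} ∋ C.
Z↔C cannot be blocked by any observed set — no back-door set.

Z→C: no observed back-door set.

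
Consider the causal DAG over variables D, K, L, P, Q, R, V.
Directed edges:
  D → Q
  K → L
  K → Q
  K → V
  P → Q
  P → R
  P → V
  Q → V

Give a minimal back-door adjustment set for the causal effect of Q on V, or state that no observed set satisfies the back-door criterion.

Q→V: minimal back-door set {K, P}.

desc(Q)\{Q}={V}; candidates ⊆ {D,K,L,P,R}.
size 0: {}; under {} Q still reaches {D,K,L,P,R,V} ∋ V.
size 1: {D}, {K}, {L} …(+2); under {D} Q still reaches {K,L,P,R,V} ∋ V.
{K,P}: Q⊥V given {K,P} in G with Q→· removed — back-door holds.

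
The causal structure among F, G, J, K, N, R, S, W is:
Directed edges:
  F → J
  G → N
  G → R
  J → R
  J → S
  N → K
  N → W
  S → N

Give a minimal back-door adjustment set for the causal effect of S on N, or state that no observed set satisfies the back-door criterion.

S→N: minimal back-door set ∅.

desc(S)\{S}={K,N,W}; candidates ⊆ {F,G,J,R}.
∅: S⊥N given ∅ in G with S→· removed — back-door holds.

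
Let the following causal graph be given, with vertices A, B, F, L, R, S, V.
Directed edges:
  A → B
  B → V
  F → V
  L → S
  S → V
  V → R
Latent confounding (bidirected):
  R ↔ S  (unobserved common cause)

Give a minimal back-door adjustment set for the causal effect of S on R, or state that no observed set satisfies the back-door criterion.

S→R: no observed back-door set.

desc(S)\{S}={R,V}; candidates ⊆ {A,B,F,L}.
S↔R: latent back-door arc(s) into S.
size 0: {}; under {} S still reaches {L,R} ∋ R.
size 1: {A}, {B}, {F} …(+1); under {A} S still reaches {L,R} ∋ R.
size 2: {A,B}, {A,F}, {A,L} …(+3); under {A,B} S still reaches {L,R} ∋ R.
S↔R cannot be blocked by any observed set — no back-door set.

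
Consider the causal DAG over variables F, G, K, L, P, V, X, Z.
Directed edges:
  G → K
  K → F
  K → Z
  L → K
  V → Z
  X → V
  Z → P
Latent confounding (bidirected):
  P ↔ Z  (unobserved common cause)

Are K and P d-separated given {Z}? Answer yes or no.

No — K and P are d-connected given {Z}.

Bayes-Ball from K | {Z} reaches {F,G,L,P,V,X}.
P ∈ reach(K|{Z}) ⇒ K ⊥̸ P | {Z}.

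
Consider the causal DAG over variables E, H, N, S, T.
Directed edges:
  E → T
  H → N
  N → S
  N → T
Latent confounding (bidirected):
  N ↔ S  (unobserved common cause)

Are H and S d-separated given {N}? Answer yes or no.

Bayes-Ball from H | {N} reaches {S}.
S ∈ reach(H|{N}) ⇒ H ⊥̸ S | {N}.

No — H and S are d-connected given {N}.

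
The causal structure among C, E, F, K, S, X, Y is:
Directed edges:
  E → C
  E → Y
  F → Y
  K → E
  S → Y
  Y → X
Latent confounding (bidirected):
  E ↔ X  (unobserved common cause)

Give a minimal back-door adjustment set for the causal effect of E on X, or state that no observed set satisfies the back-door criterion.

E→X: no observed back-door set.

desc(E)\{E}={C,X,Y}; candidates ⊆ {F,K,S}.
E↔X: latent back-door arc(s) into E.
size 0: {}; under {} E still reaches {K,X} ∋ X.
size 1: {F}, {K}, {S}; under {F} E still reaches {K,X} ∋ X.
size 2: {F,K}, {F,S}, {K,S}; under {F,K} E still reaches {X} ∋ X.
E↔X cannot be blocked by any observed set — no back-door set.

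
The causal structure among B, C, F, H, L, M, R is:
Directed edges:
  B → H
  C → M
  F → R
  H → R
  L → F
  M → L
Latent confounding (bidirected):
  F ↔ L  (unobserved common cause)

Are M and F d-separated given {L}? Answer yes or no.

Bayes-Ball from M | {L} reaches {C,F,R}.
F ∈ reach(M|{L}) ⇒ M ⊥̸ F | {L}.

No — M and F are d-connected given {L}.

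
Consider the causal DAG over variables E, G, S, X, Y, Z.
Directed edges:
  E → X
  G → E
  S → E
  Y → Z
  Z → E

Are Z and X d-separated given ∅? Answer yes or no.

No — Z and X are d-connected given ∅.

Bayes-Ball from Z | ∅ reaches {E,X,Y}.
X ∈ reach(Z|∅) ⇒ Z ⊥̸ X | ∅.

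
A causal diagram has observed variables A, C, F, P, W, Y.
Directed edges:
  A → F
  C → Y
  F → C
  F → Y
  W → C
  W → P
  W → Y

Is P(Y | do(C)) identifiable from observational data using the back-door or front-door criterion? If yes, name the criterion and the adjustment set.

desc(C)\{C}={Y}; candidates ⊆ {A,F,P,W}.
size 0: {}; under {} C still reaches {A,F,P,W,Y} ∋ Y.
size 1: {A}, {F}, {P} …(+1); under {A} C still reaches {F,P,W,Y} ∋ Y.
{F,W}: C⊥Y given {F,W} in G with C→· removed — back-door holds.
P(Y|do(C)) = Σ_{F,W} P(Y|C,F,W)·P(F,W).

P(Y|do(C)): backdoor, adjust for {F, W}.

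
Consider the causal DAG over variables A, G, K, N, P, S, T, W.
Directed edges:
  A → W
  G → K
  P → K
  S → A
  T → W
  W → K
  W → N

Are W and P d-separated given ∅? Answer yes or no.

Yes — W ⊥ P | ∅.

Bayes-Ball from W | ∅ reaches {A,K,N,S,T}.
P ∉ reach(W|∅) ⇒ W ⊥ P | ∅.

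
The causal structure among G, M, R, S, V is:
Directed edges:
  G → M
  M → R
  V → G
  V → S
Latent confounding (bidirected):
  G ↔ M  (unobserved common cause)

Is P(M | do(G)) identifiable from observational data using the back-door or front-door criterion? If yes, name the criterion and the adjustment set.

desc(G)\{G}={M,R}; candidates ⊆ {S,V}.
G↔M: latent back-door arc(s) into G.
size 0: {}; under {} G still reaches {M,R,S,V} ∋ M.
size 1: {S}, {V}; under {S} G still reaches {M,R,V} ∋ M.
size 2: {S,V}; under {S,V} G still reaches {M,R} ∋ M.
G↔M cannot be blocked by any observed set — no back-door set.
No mediator lies on a directed G→…→M path.
Neither criterion identifies P(M|do(G)) in this graph.

P(M|do(G)): not identifiable (no BD/FD set).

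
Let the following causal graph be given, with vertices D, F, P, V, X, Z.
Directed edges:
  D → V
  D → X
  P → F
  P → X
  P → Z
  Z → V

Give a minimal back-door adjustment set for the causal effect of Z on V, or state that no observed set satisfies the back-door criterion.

Z→V: minimal back-door set ∅.

desc(Z)\{Z}={V}; candidates ⊆ {D,F,P,X}.
∅: Z⊥V given ∅ in G with Z→· removed — back-door holds.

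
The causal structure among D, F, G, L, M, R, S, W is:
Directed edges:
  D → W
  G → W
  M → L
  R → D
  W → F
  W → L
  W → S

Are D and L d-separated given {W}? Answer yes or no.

Yes — D ⊥ L | {W}.

Bayes-Ball from D | {W} reaches {G,R}.
L ∉ reach(D|{W}) ⇒ D ⊥ L | {W}.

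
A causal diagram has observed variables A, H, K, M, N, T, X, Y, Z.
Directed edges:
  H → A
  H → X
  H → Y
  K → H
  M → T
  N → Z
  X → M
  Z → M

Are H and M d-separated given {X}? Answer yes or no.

Bayes-Ball from H | {X} reaches {A,K,Y}.
M ∉ reach(H|{X}) ⇒ H ⊥ M | {X}.

Yes — H ⊥ M | {X}.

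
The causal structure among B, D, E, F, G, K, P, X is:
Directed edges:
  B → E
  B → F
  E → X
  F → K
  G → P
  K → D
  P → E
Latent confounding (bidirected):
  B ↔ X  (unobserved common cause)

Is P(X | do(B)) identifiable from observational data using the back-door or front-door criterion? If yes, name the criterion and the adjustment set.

desc(B)\{B}={D,E,F,K,X}; candidates ⊆ {G,P}.
B↔X: latent back-door arc(s) into B.
size 0: {}; under {} B still reaches {X} ∋ X.
size 1: {G}, {P}; under {G} B still reaches {X} ∋ X.
size 2: {G,P}; under {G,P} B still reaches {X} ∋ X.
B↔X cannot be blocked by any observed set — no back-door set.
{E}: (i) intercepts every directed B→X path; (ii) no back-door B→{E}; (iii) {B} blocks every back-door {E}→X. Front-door holds.
P(X|do(B)) = Σ_{E} P(E|B) Σ_{B'} P(X|E,B')P(B').

P(X|do(B)): frontdoor, adjust for {E}.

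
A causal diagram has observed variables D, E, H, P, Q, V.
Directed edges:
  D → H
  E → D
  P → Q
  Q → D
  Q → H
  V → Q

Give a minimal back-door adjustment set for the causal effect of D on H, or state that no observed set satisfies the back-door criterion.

D→H: minimal back-door set {Q}.

desc(D)\{D}={H}; candidates ⊆ {E,P,Q,V}.
size 0: {}; under {} D still reaches {E,H,P,Q,V} ∋ H.
{Q}: D⊥H given {Q} in G with D→· removed — back-door holds.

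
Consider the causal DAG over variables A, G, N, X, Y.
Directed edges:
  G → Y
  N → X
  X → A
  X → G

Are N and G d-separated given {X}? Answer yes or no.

Yes — N ⊥ G | {X}.

Bayes-Ball from N | {X} reaches ∅.
G ∉ reach(N|{X}) ⇒ N ⊥ G | {X}.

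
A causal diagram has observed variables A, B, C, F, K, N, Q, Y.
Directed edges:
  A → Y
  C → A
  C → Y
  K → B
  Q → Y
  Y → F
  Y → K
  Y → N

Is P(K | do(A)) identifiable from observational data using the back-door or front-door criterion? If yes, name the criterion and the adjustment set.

desc(A)\{A}={B,F,K,N,Y}; candidates ⊆ {C,Q}.
size 0: {}; under {} A still reaches {B,C,F,K,N,Y} ∋ K.
{C}: A⊥K given {C} in G with A→· removed — back-door holds.
P(K|do(A)) = Σ_{C} P(K|A,C)·P(C).

P(K|do(A)): backdoor, adjust for {C}.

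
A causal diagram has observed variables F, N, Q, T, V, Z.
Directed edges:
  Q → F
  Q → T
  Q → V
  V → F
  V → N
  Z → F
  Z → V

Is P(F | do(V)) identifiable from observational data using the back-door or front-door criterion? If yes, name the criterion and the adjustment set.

desc(V)\{V}={F,N}; candidates ⊆ {Q,T,Z}.
size 0: {}; under {} V still reaches {F,Q,T,Z} ∋ F.
size 1: {Q}, {T}, {Z}; under {Q} V still reaches {F,Z} ∋ F.
{Q,Z}: V⊥F given {Q,Z} in G with V→· removed — back-door holds.
P(F|do(V)) = Σ_{Q,Z} P(F|V,Q,Z)·P(Q,Z).

P(F|do(V)): backdoor, adjust for {Q, Z}.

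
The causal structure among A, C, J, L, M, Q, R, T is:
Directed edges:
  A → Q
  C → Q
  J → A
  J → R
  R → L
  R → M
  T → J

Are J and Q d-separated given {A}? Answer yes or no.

Yes — J ⊥ Q | {A}.

Bayes-Ball from J | {A} reaches {L,M,R,T}.
Q ∉ reach(J|{A}) ⇒ J ⊥ Q | {A}.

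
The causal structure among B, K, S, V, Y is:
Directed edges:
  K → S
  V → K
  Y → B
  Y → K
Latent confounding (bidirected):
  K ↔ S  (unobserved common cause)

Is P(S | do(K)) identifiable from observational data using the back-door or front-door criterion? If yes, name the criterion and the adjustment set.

P(S|do(K)): not identifiable (no BD/FD set).

desc(K)\{K}={S}; candidates ⊆ {B,V,Y}.
K↔S: latent back-door arc(s) into K.
size 0: {}; under {} K still reaches {B,S,V,Y} ∋ S.
size 1: {B}, {V}, {Y}; under {B} K still reaches {S,V,Y} ∋ S.
size 2: {B,V}, {B,Y}, {V,Y}; under {B,V} K still reaches {S,Y} ∋ S.
K↔S cannot be blocked by any observed set — no back-door set.
No mediator lies on a directed K→…→S path.
Neither criterion identifies P(S|do(K)) in this graph.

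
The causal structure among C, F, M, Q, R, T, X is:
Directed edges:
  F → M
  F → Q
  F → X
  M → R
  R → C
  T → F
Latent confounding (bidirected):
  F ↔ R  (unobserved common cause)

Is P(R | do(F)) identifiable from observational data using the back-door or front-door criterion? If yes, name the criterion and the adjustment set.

P(R|do(F)): frontdoor, adjust for {M}.

desc(F)\{F}={C,M,Q,R,X}; candidates ⊆ {T}.
F↔R: latent back-door arc(s) into F.
size 0: {}; under {} F still reaches {C,R,T} ∋ R.
size 1: {T}; under {T} F still reaches {C,R} ∋ R.
F↔R cannot be blocked by any observed set — no back-door set.
{M}: (i) intercepts every directed F→R path; (ii) no back-door F→{M}; (iii) {F} blocks every back-door {M}→R. Front-door holds.
P(R|do(F)) = Σ_{M} P(M|F) Σ_{F'} P(R|M,F')P(F').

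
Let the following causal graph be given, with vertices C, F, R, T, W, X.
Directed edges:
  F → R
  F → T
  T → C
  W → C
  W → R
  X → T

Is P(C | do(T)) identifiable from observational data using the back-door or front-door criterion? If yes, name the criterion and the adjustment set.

desc(T)\{T}={C}; candidates ⊆ {F,R,W,X}.
∅: T⊥C given ∅ in G with T→· removed — back-door holds.
P(C|do(T)) = P(C|T) — no adjustment needed.

P(C|do(T)): backdoor, adjust for ∅.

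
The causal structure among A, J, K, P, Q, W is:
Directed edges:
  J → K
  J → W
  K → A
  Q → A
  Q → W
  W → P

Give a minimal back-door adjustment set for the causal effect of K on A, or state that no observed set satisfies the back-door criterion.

desc(K)\{K}={A}; candidates ⊆ {J,P,Q,W}.
∅: K⊥A given ∅ in G with K→· removed — back-door holds.

K→A: minimal back-door set ∅.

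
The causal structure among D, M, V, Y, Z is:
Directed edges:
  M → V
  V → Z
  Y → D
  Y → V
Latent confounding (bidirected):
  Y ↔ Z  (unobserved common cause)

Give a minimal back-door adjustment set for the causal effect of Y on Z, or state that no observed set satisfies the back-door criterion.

desc(Y)\{Y}={D,V,Z}; candidates ⊆ {M}.
Y↔Z: latent back-door arc(s) into Y.
size 0: {}; under {} Y still reaches {Z} ∋ Z.
size 1: {M}; under {M} Y still reaches {Z} ∋ Z.
Y↔Z cannot be blocked by any observed set — no back-door set.

Y→Z: no observed back-door set.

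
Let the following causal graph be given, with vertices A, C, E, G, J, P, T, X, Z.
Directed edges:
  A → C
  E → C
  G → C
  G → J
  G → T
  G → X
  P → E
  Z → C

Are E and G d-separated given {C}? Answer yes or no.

Bayes-Ball from E | {C} reaches {A,G,J,P,T,X,Z}.
G ∈ reach(E|{C}) ⇒ E ⊥̸ G | {C}.

No — E and G are d-connected given {C}.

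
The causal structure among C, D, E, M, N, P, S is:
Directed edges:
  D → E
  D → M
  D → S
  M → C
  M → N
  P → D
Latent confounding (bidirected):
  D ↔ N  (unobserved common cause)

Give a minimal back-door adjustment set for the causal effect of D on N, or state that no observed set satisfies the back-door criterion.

desc(D)\{D}={C,E,M,N,S}; candidates ⊆ {P}.
D↔N: latent back-door arc(s) into D.
size 0: {}; under {} D still reaches {N,P} ∋ N.
size 1: {P}; under {P} D still reaches {N} ∋ N.
D↔N cannot be blocked by any observed set — no back-door set.

D→N: no observed back-door set.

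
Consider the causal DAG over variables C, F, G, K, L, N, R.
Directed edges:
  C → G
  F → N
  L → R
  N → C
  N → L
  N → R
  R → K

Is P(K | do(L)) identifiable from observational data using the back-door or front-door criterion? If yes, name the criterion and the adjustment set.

P(K|do(L)): backdoor, adjust for {N}.

desc(L)\{L}={K,R}; candidates ⊆ {C,F,G,N}.
size 0: {}; under {} L still reaches {C,F,G,K,N,R} ∋ K.
{N}: L⊥K given {N} in G with L→· removed — back-door holds.
P(K|do(L)) = Σ_{N} P(K|L,N)·P(N).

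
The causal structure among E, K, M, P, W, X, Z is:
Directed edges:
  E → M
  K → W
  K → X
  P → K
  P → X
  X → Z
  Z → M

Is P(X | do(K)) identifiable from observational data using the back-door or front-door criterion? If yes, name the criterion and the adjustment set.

P(X|do(K)): backdoor, adjust for {P}.

desc(K)\{K}={M,W,X,Z}; candidates ⊆ {E,P}.
size 0: {}; under {} K still reaches {M,P,X,Z} ∋ X.
{P}: K⊥X given {P} in G with K→· removed — back-door holds.
P(X|do(K)) = Σ_{P} P(X|K,P)·P(P).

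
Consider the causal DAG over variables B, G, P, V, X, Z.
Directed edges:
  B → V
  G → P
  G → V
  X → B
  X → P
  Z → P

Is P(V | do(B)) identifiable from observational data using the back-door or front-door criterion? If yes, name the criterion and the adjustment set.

P(V|do(B)): backdoor, adjust for ∅.

desc(B)\{B}={V}; candidates ⊆ {G,P,X,Z}.
∅: B⊥V given ∅ in G with B→· removed — back-door holds.
P(V|do(B)) = P(V|B) — no adjustment needed.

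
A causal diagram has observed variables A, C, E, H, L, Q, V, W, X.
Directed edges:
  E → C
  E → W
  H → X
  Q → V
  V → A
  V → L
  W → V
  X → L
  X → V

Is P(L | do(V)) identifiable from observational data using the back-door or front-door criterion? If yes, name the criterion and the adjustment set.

desc(V)\{V}={A,L}; candidates ⊆ {C,E,H,Q,W,X}.
size 0: {}; under {} V still reaches {C,E,H,L,Q,W,X} ∋ L.
{X}: V⊥L given {X} in G with V→· removed — back-door holds.
P(L|do(V)) = Σ_{X} P(L|V,X)·P(X).

P(L|do(V)): backdoor, adjust for {X}.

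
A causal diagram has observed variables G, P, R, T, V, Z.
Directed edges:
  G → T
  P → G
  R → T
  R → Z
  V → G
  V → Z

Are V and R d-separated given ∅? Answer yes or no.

Bayes-Ball from V | ∅ reaches {G,T,Z}.
R ∉ reach(V|∅) ⇒ V ⊥ R | ∅.

Yes — V ⊥ R | ∅.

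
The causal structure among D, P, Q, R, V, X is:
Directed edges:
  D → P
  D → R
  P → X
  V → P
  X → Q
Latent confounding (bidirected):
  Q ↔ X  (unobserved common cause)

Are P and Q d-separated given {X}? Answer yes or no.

No — P and Q are d-connected given {X}.

Bayes-Ball from P | {X} reaches {D,Q,R,V}.
Q ∈ reach(P|{X}) ⇒ P ⊥̸ Q | {X}.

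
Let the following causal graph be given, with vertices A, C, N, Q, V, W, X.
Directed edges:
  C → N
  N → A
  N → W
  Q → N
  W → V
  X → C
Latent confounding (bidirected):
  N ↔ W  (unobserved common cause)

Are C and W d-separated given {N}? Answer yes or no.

No — C and W are d-connected given {N}.

Bayes-Ball from C | {N} reaches {Q,V,W,X}.
W ∈ reach(C|{N}) ⇒ C ⊥̸ W | {N}.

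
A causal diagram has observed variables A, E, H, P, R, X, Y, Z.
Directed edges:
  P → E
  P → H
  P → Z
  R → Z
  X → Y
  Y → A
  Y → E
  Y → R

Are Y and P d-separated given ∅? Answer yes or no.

Yes — Y ⊥ P | ∅.

Bayes-Ball from Y | ∅ reaches {A,E,R,X,Z}.
P ∉ reach(Y|∅) ⇒ Y ⊥ P | ∅.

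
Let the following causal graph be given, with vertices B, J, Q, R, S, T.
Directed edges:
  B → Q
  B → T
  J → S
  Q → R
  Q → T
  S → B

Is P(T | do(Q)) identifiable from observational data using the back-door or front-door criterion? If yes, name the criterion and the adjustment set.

P(T|do(Q)): backdoor, adjust for {B}.

desc(Q)\{Q}={R,T}; candidates ⊆ {B,J,S}.
size 0: {}; under {} Q still reaches {B,J,S,T} ∋ T.
{B}: Q⊥T given {B} in G with Q→· removed — back-door holds.
P(T|do(Q)) = Σ_{B} P(T|Q,B)·P(B).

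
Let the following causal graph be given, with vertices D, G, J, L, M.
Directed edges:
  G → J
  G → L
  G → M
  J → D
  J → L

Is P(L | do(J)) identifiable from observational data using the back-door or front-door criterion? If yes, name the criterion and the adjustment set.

P(L|do(J)): backdoor, adjust for {G}.

desc(J)\{J}={D,L}; candidates ⊆ {G,M}.
size 0: {}; under {} J still reaches {G,L,M} ∋ L.
{G}: J⊥L given {G} in G with J→· removed — back-door holds.
P(L|do(J)) = Σ_{G} P(L|J,G)·P(G).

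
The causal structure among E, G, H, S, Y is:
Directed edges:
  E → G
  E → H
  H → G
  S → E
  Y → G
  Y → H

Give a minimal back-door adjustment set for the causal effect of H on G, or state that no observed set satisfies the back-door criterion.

desc(H)\{H}={G}; candidates ⊆ {E,S,Y}.
size 0: {}; under {} H still reaches {E,G,S,Y} ∋ G.
size 1: {E}, {S}, {Y}; under {E} H still reaches {G,Y} ∋ G.
{E,Y}: H⊥G given {E,Y} in G with H→· removed — back-door holds.

H→G: minimal back-door set {E, Y}.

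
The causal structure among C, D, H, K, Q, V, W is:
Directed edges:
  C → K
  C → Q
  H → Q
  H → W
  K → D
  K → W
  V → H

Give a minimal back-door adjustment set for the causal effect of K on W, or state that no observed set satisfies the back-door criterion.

K→W: minimal back-door set ∅.

desc(K)\{K}={D,W}; candidates ⊆ {C,H,Q,V}.
∅: K⊥W given ∅ in G with K→· removed — back-door holds.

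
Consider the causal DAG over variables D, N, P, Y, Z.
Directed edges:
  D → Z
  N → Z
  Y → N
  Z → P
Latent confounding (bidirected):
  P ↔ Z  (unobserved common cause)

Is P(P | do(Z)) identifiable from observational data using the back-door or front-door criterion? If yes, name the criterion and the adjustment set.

desc(Z)\{Z}={P}; candidates ⊆ {D,N,Y}.
Z↔P: latent back-door arc(s) into Z.
size 0: {}; under {} Z still reaches {D,N,P,Y} ∋ P.
size 1: {D}, {N}, {Y}; under {D} Z still reaches {N,P,Y} ∋ P.
size 2: {D,N}, {D,Y}, {N,Y}; under {D,N} Z still reaches {P} ∋ P.
Z↔P cannot be blocked by any observed set — no back-door set.
No mediator lies on a directed Z→…→P path.
Neither criterion identifies P(P|do(Z)) in this graph.

P(P|do(Z)): not identifiable (no BD/FD set).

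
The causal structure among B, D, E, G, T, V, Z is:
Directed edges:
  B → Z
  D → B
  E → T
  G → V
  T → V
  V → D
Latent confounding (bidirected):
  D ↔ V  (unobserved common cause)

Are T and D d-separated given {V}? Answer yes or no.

No — T and D are d-connected given {V}.

Bayes-Ball from T | {V} reaches {B,D,E,G,Z}.
D ∈ reach(T|{V}) ⇒ T ⊥̸ D | {V}.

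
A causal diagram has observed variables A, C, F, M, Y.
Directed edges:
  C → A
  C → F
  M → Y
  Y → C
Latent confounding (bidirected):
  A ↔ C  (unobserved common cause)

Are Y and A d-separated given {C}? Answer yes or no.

No — Y and A are d-connected given {C}.

Bayes-Ball from Y | {C} reaches {A,M}.
A ∈ reach(Y|{C}) ⇒ Y ⊥̸ A | {C}.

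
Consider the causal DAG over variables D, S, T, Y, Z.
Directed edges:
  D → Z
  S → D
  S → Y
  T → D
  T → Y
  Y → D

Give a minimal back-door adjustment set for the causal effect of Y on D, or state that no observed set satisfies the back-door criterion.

desc(Y)\{Y}={D,Z}; candidates ⊆ {S,T}.
size 0: {}; under {} Y still reaches {D,S,T,Z} ∋ D.
size 1: {S}, {T}; under {S} Y still reaches {D,T,Z} ∋ D.
{S,T}: Y⊥D given {S,T} in G with Y→· removed — back-door holds.

Y→D: minimal back-door set {S, T}.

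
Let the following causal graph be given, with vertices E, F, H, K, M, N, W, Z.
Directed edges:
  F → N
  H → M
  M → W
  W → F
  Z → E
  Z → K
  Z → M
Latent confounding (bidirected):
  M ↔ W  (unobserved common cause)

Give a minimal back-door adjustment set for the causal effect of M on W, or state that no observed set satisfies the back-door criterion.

desc(M)\{M}={F,N,W}; candidates ⊆ {E,H,K,Z}.
M↔W: latent back-door arc(s) into M.
size 0: {}; under {} M still reaches {E,F,H,K,N,W,Z} ∋ W.
size 1: {E}, {H}, {K} …(+1); under {E} M still reaches {F,H,K,N,W,Z} ∋ W.
size 2: {E,H}, {E,K}, {E,Z} …(+3); under {E,H} M still reaches {F,K,N,W,Z} ∋ W.
M↔W cannot be blocked by any observed set — no back-door set.

M→W: no observed back-door set.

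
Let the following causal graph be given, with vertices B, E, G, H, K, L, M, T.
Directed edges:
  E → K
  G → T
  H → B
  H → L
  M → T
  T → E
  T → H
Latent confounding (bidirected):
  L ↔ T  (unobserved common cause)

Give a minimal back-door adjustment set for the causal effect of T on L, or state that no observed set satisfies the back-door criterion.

desc(T)\{T}={B,E,H,K,L}; candidates ⊆ {G,M}.
T↔L: latent back-door arc(s) into T.
size 0: {}; under {} T still reaches {G,L,M} ∋ L.
size 1: {G}, {M}; under {G} T still reaches {L,M} ∋ L.
size 2: {G,M}; under {G,M} T still reaches {L} ∋ L.
T↔L cannot be blocked by any observed set — no back-door set.

T→L: no observed back-door set.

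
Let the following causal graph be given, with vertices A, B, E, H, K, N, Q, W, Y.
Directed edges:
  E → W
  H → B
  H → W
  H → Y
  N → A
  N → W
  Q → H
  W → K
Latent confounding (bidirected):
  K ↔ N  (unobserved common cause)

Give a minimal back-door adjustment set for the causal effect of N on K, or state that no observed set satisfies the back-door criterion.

N→K: no observed back-door set.

desc(N)\{N}={A,K,W}; candidates ⊆ {B,E,H,Q,Y}.
N↔K: latent back-door arc(s) into N.
size 0: {}; under {} N still reaches {K} ∋ K.
size 1: {B}, {E}, {H} …(+2); under {B} N still reaches {K} ∋ K.
size 2: {B,E}, {B,H}, {B,Q} …(+7); under {B,E} N still reaches {K} ∋ K.
N↔K cannot be blocked by any observed set — no back-door set.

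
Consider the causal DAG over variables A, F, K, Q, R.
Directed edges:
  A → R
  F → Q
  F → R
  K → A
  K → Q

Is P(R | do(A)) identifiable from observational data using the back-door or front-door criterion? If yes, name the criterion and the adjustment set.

desc(A)\{A}={R}; candidates ⊆ {F,K,Q}.
∅: A⊥R given ∅ in G with A→· removed — back-door holds.
P(R|do(A)) = P(R|A) — no adjustment needed.

P(R|do(A)): backdoor, adjust for ∅.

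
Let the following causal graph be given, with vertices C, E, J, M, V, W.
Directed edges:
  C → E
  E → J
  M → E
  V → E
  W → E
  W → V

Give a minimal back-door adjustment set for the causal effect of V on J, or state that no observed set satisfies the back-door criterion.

V→J: minimal back-door set {W}.

desc(V)\{V}={E,J}; candidates ⊆ {C,M,W}.
size 0: {}; under {} V still reaches {E,J,W} ∋ J.
{W}: V⊥J given {W} in G with V→· removed — back-door holds.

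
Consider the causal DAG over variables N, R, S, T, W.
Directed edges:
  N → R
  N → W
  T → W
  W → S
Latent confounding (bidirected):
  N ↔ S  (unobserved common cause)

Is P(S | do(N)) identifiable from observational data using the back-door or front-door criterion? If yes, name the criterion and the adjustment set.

P(S|do(N)): frontdoor, adjust for {W}.

desc(N)\{N}={R,S,W}; candidates ⊆ {T}.
N↔S: latent back-door arc(s) into N.
size 0: {}; under {} N still reaches {S} ∋ S.
size 1: {T}; under {T} N still reaches {S} ∋ S.
N↔S cannot be blocked by any observed set — no back-door set.
{W}: (i) intercepts every directed N→S path; (ii) no back-door N→{W}; (iii) {N} blocks every back-door {W}→S. Front-door holds.
P(S|do(N)) = Σ_{W} P(W|N) Σ_{N'} P(S|W,N')P(N').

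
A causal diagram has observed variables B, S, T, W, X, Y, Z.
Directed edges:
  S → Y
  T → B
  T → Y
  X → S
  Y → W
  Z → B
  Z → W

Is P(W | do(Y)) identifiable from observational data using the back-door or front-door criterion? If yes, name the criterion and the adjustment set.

P(W|do(Y)): backdoor, adjust for ∅.

desc(Y)\{Y}={W}; candidates ⊆ {B,S,T,X,Z}.
∅: Y⊥W given ∅ in G with Y→· removed — back-door holds.
P(W|do(Y)) = P(W|Y) — no adjustment needed.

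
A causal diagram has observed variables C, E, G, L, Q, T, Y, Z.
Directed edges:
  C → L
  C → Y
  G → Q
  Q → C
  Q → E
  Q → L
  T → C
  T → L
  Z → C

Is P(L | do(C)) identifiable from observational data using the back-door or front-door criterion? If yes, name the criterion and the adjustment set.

P(L|do(C)): backdoor, adjust for {Q, T}.

desc(C)\{C}={L,Y}; candidates ⊆ {E,G,Q,T,Z}.
size 0: {}; under {} C still reaches {E,G,L,Q,T,Z} ∋ L.
size 1: {E}, {G}, {Q} …(+2); under {E} C still reaches {G,L,Q,T,Z} ∋ L.
{Q,T}: C⊥L given {Q,T} in G with C→· removed — back-door holds.
P(L|do(C)) = Σ_{Q,T} P(L|C,Q,T)·P(Q,T).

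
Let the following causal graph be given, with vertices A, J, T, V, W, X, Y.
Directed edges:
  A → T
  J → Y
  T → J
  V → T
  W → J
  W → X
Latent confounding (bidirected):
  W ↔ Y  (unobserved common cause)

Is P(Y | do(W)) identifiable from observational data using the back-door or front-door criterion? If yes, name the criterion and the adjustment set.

desc(W)\{W}={J,X,Y}; candidates ⊆ {A,T,V}.
W↔Y: latent back-door arc(s) into W.
size 0: {}; under {} W still reaches {Y} ∋ Y.
size 1: {A}, {T}, {V}; under {A} W still reaches {Y} ∋ Y.
size 2: {A,T}, {A,V}, {T,V}; under {A,T} W still reaches {Y} ∋ Y.
W↔Y cannot be blocked by any observed set — no back-door set.
{J}: (i) intercepts every directed W→Y path; (ii) no back-door W→{J}; (iii) {W} blocks every back-door {J}→Y. Front-door holds.
P(Y|do(W)) = Σ_{J} P(J|W) Σ_{W'} P(Y|J,W')P(W').

P(Y|do(W)): frontdoor, adjust for {J}.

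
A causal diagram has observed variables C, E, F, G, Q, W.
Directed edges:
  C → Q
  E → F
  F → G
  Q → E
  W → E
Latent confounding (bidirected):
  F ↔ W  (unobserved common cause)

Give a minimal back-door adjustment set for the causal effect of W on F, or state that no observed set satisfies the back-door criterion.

desc(W)\{W}={E,F,G}; candidates ⊆ {C,Q}.
W↔F: latent back-door arc(s) into W.
size 0: {}; under {} W still reaches {F,G} ∋ F.
size 1: {C}, {Q}; under {C} W still reaches {F,G} ∋ F.
size 2: {C,Q}; under {C,Q} W still reaches {F,G} ∋ F.
W↔F cannot be blocked by any observed set — no back-door set.

W→F: no observed back-door set.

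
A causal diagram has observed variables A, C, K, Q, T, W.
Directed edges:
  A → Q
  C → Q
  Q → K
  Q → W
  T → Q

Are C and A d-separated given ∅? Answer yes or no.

Bayes-Ball from C | ∅ reaches {K,Q,W}.
A ∉ reach(C|∅) ⇒ C ⊥ A | ∅.

Yes — C ⊥ A | ∅.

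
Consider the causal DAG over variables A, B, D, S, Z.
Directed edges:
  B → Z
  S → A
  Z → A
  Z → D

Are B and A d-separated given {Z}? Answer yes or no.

Yes — B ⊥ A | {Z}.

Bayes-Ball from B | {Z} reaches ∅.
A ∉ reach(B|{Z}) ⇒ B ⊥ A | {Z}.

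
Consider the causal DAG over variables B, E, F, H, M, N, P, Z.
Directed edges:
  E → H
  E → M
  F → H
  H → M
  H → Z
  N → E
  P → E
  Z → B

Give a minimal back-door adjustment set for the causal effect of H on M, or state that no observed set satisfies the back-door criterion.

desc(H)\{H}={B,M,Z}; candidates ⊆ {E,F,N,P}.
size 0: {}; under {} H still reaches {E,F,M,N,P} ∋ M.
{E}: H⊥M given {E} in G with H→· removed — back-door holds.

H→M: minimal back-door set {E}.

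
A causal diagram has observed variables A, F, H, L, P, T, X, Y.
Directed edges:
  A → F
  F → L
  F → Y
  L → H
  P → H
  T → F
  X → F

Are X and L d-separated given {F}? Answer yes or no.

Yes — X ⊥ L | {F}.

Bayes-Ball from X | {F} reaches {A,T}.
L ∉ reach(X|{F}) ⇒ X ⊥ L | {F}.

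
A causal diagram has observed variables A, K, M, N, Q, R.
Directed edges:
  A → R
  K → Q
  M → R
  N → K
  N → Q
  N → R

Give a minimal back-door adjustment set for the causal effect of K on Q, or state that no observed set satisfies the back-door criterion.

desc(K)\{K}={Q}; candidates ⊆ {A,M,N,R}.
size 0: {}; under {} K still reaches {N,Q,R} ∋ Q.
{N}: K⊥Q given {N} in G with K→· removed — back-door holds.

K→Q: minimal back-door set {N}.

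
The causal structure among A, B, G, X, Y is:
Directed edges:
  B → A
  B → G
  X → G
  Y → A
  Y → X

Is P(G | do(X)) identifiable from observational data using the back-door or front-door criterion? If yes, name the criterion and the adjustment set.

desc(X)\{X}={G}; candidates ⊆ {A,B,Y}.
∅: X⊥G given ∅ in G with X→· removed — back-door holds.
P(G|do(X)) = P(G|X) — no adjustment needed.

P(G|do(X)): backdoor, adjust for ∅.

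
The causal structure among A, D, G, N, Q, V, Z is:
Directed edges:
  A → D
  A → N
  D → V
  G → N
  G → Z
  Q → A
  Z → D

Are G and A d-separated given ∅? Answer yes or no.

Yes — G ⊥ A | ∅.

Bayes-Ball from G | ∅ reaches {D,N,V,Z}.
A ∉ reach(G|∅) ⇒ G ⊥ A | ∅.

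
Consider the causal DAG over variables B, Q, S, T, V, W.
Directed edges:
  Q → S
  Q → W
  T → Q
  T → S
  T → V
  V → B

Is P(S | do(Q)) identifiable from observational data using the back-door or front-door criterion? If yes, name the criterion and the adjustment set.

P(S|do(Q)): backdoor, adjust for {T}.

desc(Q)\{Q}={S,W}; candidates ⊆ {B,T,V}.
size 0: {}; under {} Q still reaches {B,S,T,V} ∋ S.
{T}: Q⊥S given {T} in G with Q→· removed — back-door holds.
P(S|do(Q)) = Σ_{T} P(S|Q,T)·P(T).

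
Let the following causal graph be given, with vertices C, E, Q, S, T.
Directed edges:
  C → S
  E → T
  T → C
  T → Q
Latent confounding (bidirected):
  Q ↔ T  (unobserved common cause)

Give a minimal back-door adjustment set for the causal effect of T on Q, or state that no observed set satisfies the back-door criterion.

desc(T)\{T}={C,Q,S}; candidates ⊆ {E}.
T↔Q: latent back-door arc(s) into T.
size 0: {}; under {} T still reaches {E,Q} ∋ Q.
size 1: {E}; under {E} T still reaches {Q} ∋ Q.
T↔Q cannot be blocked by any observed set — no back-door set.

T→Q: no observed back-door set.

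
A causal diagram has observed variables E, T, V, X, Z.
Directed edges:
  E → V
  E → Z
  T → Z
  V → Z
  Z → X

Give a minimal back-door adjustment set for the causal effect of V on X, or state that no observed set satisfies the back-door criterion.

desc(V)\{V}={X,Z}; candidates ⊆ {E,T}.
size 0: {}; under {} V still reaches {E,X,Z} ∋ X.
{E}: V⊥X given {E} in G with V→· removed — back-door holds.

V→X: minimal back-door set {E}.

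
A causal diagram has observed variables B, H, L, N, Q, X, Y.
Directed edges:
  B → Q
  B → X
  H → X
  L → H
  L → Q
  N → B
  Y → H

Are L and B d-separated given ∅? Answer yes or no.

Bayes-Ball from L | ∅ reaches {H,Q,X}.
B ∉ reach(L|∅) ⇒ L ⊥ B | ∅.

Yes — L ⊥ B | ∅.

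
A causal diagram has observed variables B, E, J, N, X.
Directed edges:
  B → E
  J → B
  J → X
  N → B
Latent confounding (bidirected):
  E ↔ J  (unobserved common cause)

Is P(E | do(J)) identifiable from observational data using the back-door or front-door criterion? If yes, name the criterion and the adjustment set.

desc(J)\{J}={B,E,X}; candidates ⊆ {N}.
J↔E: latent back-door arc(s) into J.
size 0: {}; under {} J still reaches {E} ∋ E.
size 1: {N}; under {N} J still reaches {E} ∋ E.
J↔E cannot be blocked by any observed set — no back-door set.
{B}: (i) intercepts every directed J→E path; (ii) no back-door J→{B}; (iii) {J} blocks every back-door {B}→E. Front-door holds.
P(E|do(J)) = Σ_{B} P(B|J) Σ_{J'} P(E|B,J')P(J').

P(E|do(J)): frontdoor, adjust for {B}.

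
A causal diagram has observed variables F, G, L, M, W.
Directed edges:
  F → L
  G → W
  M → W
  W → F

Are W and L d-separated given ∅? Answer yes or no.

Bayes-Ball from W | ∅ reaches {F,G,L,M}.
L ∈ reach(W|∅) ⇒ W ⊥̸ L | ∅.

No — W and L are d-connected given ∅.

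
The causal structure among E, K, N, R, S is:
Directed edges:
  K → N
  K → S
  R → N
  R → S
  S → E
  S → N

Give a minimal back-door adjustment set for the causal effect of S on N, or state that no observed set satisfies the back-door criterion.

desc(S)\{S}={E,N}; candidates ⊆ {K,R}.
size 0: {}; under {} S still reaches {K,N,R} ∋ N.
size 1: {K}, {R}; under {K} S still reaches {N,R} ∋ N.
{K,R}: S⊥N given {K,R} in G with S→· removed — back-door holds.

S→N: minimal back-door set {K, R}.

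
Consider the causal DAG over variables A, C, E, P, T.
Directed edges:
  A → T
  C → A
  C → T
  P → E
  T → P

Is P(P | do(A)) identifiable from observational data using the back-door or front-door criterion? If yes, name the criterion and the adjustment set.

desc(A)\{A}={E,P,T}; candidates ⊆ {C}.
size 0: {}; under {} A still reaches {C,E,P,T} ∋ P.
{C}: A⊥P given {C} in G with A→· removed — back-door holds.
P(P|do(A)) = Σ_{C} P(P|A,C)·P(C).

P(P|do(A)): backdoor, adjust for {C}.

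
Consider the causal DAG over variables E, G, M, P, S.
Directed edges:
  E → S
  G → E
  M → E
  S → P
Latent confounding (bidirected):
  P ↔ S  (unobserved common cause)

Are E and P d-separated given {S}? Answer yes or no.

No — E and P are d-connected given {S}.

Bayes-Ball from E | {S} reaches {G,M,P}.
P ∈ reach(E|{S}) ⇒ E ⊥̸ P | {S}.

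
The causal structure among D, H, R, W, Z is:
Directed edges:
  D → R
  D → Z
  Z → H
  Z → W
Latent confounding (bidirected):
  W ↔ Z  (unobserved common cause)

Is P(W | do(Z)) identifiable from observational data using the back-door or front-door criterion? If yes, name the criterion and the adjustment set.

P(W|do(Z)): not identifiable (no BD/FD set).

desc(Z)\{Z}={H,W}; candidates ⊆ {D,R}.
Z↔W: latent back-door arc(s) into Z.
size 0: {}; under {} Z still reaches {D,R,W} ∋ W.
size 1: {D}, {R}; under {D} Z still reaches {W} ∋ W.
size 2: {D,R}; under {D,R} Z still reaches {W} ∋ W.
Z↔W cannot be blocked by any observed set — no back-door set.
No mediator lies on a directed Z→…→W path.
Neither criterion identifies P(W|do(Z)) in this graph.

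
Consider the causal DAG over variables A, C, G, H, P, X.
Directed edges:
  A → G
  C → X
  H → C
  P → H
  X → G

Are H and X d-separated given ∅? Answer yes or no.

No — H and X are d-connected given ∅.

Bayes-Ball from H | ∅ reaches {C,G,P,X}.
X ∈ reach(H|∅) ⇒ H ⊥̸ X | ∅.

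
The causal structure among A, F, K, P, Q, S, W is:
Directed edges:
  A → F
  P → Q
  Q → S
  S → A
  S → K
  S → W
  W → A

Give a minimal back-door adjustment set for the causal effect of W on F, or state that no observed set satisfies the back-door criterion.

desc(W)\{W}={A,F}; candidates ⊆ {K,P,Q,S}.
size 0: {}; under {} W still reaches {A,F,K,P,Q,S} ∋ F.
{S}: W⊥F given {S} in G with W→· removed — back-door holds.

W→F: minimal back-door set {S}.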